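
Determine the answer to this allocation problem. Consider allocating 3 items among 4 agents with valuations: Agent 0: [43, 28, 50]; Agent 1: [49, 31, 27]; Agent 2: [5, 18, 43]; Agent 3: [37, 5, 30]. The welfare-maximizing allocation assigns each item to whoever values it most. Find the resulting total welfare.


Step 1: For each item, find the maximum value among all agents.
Step 2: Item 0 -> Agent 1 (value 49)
Step 3: Item 1 -> Agent 1 (value 31)
Step 4: Item 2 -> Agent 0 (value 50)
Step 5: Total welfare = 49 + 31 + 50 = 130

130


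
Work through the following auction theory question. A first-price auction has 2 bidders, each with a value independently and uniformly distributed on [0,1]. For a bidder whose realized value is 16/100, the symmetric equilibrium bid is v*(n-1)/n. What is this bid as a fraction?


Step 1: The symmetric BNE bidding function is b(v) = v * (n-1) / n
Step 2: Substitute v = 4/25 and n = 2
Step 3: b = 4/25 * 1/2
Step 4: b = 2/25

2/25


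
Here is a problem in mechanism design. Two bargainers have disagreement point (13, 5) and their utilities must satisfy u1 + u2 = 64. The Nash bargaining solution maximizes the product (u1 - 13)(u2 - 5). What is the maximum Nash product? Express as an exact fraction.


Step 1: The Nash solution splits surplus symmetrically above the disagreement point
Step 2: u1 = (total + d1 - d2)/2 = (64 + 13 - 5)/2 = 36
Step 3: u2 = (total - d1 + d2)/2 = (64 - 13 + 5)/2 = 28
Step 4: Nash product = (36 - 13) * (28 - 5)
Step 5: = 23 * 23 = 529

529


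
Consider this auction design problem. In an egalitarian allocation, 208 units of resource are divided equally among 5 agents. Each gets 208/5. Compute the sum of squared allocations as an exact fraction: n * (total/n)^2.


Step 1: Each agent's share = 208/5
Step 2: Square of each share = (208/5)^2 = 43264/25
Step 3: Sum of squares = 5 * 43264/25 = 43264/5

43264/5


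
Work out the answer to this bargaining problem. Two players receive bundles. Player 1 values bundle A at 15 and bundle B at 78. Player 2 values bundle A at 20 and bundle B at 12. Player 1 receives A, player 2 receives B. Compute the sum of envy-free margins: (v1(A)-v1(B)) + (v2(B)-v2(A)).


Step 1: Player 1's margin = v1(A) - v1(B) = 15 - 78 = -63
Step 2: Player 2's margin = v2(B) - v2(A) = 12 - 20 = -8
Step 3: Total margin = -63 + -8 = -71

-71


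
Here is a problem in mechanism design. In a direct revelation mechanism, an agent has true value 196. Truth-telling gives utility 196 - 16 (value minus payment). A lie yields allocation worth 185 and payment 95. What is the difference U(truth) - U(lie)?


Step 1: U(truth) = value - payment = 196 - 16 = 180
Step 2: U(lie) = allocation - payment = 185 - 95 = 90
Step 3: IC gap = 180 - 90 = 90

90


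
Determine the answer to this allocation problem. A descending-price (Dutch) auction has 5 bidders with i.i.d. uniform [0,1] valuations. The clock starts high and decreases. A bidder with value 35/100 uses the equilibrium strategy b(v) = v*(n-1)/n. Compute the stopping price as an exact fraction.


Step 1: Dutch auctions are strategically equivalent to first-price auctions
Step 2: The equilibrium bid is b(v) = v*(n-1)/n
Step 3: b = 7/20 * 4/5
Step 4: b = 7/25

7/25


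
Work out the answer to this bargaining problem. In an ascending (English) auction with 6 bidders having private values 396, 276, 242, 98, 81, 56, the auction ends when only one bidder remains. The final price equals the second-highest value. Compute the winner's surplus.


Step 1: Identify the highest value: 396
Step 2: Identify the second-highest value: 276
Step 3: The final price = second-highest value = 276
Step 4: Surplus = 396 - 276 = 120

120


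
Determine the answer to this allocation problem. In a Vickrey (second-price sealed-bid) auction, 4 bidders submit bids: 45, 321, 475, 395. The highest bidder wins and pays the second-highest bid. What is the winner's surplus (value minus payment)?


Step 1: Sort bids in descending order: 475, 395, 321, 45
Step 2: The winning bid is the highest: 475
Step 3: The payment equals the second-highest bid: 395
Step 4: Surplus = winner's bid - payment = 475 - 395 = 80

80


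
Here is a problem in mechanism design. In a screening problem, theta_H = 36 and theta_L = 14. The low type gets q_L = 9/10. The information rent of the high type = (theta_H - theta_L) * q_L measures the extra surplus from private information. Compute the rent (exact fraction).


Step 1: theta_H - theta_L = 36 - 14 = 22
Step 2: Information rent = (theta_H - theta_L) * q_L
Step 3: = 22 * 9/10
Step 4: = 99/5

99/5


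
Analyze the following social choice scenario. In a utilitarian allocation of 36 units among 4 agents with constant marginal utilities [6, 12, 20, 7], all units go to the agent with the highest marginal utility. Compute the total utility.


Step 1: The marginal utilities are [6, 12, 20, 7]
Step 2: The highest marginal utility is 20
Step 3: All 36 units go to that agent
Step 4: Total utility = 20 * 36 = 720

720


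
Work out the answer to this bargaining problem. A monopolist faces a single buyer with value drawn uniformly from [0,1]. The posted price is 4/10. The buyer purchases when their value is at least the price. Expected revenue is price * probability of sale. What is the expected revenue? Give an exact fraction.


Step 1: Posted price r = 2/5, value support [0,1]
Step 2: P(v >= r) = (1 - 2/5)/1 = 3/5
Step 3: Expected revenue = r * P(v >= r) = 2/5 * 3/5
Step 4: Revenue = 6/25

6/25


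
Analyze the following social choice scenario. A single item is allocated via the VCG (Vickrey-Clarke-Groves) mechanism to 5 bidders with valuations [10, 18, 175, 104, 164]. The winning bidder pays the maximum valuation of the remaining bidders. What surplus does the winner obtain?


Step 1: The winner is the agent with the highest value: agent 2 with value 175
Step 2: Values of other agents: [10, 18, 104, 164]
Step 3: VCG payment = max of others' values = 164
Step 4: Surplus = 175 - 164 = 11

11


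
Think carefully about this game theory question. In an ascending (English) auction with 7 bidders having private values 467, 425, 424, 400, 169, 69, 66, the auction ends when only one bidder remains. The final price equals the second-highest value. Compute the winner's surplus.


Step 1: Identify the highest value: 467
Step 2: Identify the second-highest value: 425
Step 3: The final price = second-highest value = 425
Step 4: Surplus = 467 - 425 = 42

42


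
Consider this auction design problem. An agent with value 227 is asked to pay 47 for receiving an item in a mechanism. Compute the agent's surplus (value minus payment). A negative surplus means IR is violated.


Step 1: Surplus = value - payment = 227 - 47 = 180
Step 2: IR is satisfied (surplus >= 0)

180


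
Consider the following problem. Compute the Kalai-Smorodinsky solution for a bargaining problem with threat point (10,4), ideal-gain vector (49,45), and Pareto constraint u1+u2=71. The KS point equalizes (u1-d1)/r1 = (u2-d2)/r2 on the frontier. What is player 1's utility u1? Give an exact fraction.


Step 1: At the KS point, (u1-d1)/r1 = (u2-d2)/r2 = t and u1+u2 = 71
Step 2: u1 = d1 + r1*t and u2 = d2 + r2*t, so (d1 + r1*t) + (d2 + r2*t) = 71
Step 3: t = (71 - 10 - 4)/(49 + 45) = 57/94
Step 4: u1 = d1 + r1*t = 10 + 49 * 57/94 = 3733/94
Step 5: (Check: u2 = d2 + r2*t = 2941/94; u1+u2 = 3733/94 + 2941/94 = 71, on the frontier.)

3733/94


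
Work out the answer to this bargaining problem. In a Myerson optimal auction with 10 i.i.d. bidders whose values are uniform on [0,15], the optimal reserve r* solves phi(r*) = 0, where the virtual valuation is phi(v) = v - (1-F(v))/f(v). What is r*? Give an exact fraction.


Step 1: For U[0,15], F(v) = v/15 and f(v) = 1/15
Step 2: phi(v) = v - (1 - v/15)/(1/15) = v - (15 - v) = 2v - 15
Step 3: Set phi(r*) = 0: 2r* - 15 = 0
Step 4: r* = 15/2 (the number of bidders n = 10 does not enter)

15/2


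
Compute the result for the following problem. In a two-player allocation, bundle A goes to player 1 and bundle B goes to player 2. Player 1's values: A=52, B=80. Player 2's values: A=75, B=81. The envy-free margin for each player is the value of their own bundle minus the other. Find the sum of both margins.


Step 1: Player 1's margin = v1(A) - v1(B) = 52 - 80 = -28
Step 2: Player 2's margin = v2(B) - v2(A) = 81 - 75 = 6
Step 3: Total margin = -28 + 6 = -22

-22


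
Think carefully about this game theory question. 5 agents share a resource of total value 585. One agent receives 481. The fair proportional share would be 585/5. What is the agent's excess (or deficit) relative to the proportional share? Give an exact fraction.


Step 1: Proportional share = 585/5 = 117
Step 2: Agent's actual allocation = 481
Step 3: Excess = 481 - 117 = 364

364


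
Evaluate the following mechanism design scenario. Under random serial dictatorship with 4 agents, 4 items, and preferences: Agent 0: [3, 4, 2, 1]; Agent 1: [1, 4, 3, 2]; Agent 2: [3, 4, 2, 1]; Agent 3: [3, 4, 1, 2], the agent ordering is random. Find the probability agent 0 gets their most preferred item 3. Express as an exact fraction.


Step 1: Agent 0 wants item 3
Step 2: There are 24 possible orderings of agents
Step 3: In 8 orderings, agent 0 gets item 3
Step 4: Probability = 8/24 = 1/3

1/3


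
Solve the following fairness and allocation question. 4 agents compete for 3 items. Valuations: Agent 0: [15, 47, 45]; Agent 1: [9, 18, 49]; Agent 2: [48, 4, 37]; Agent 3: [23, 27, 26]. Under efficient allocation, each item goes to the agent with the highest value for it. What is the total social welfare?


Step 1: For each item, find the maximum value among all agents.
Step 2: Item 0 -> Agent 2 (value 48)
Step 3: Item 1 -> Agent 0 (value 47)
Step 4: Item 2 -> Agent 1 (value 49)
Step 5: Total welfare = 48 + 47 + 49 = 144

144


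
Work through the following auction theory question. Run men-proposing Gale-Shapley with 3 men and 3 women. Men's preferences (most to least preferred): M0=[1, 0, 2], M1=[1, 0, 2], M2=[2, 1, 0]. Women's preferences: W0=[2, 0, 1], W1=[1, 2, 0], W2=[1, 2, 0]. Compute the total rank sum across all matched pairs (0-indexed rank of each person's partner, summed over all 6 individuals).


Step 1: Run Gale-Shapley (men propose, women hold best offer):
  M0 proposes to W1; she accepts
  M1 proposes to W1; she switches from M0
  M2 proposes to W2; she accepts
  M0 proposes to W0; she accepts
Step 2: Final matching: W0-M0, W1-M1, W2-M2
Step 3: 0-indexed ranks (man's rank of his match, then woman's): 1 + 1 + 0 + 0 + 0 + 1
Step 4: Total rank sum = 3

3


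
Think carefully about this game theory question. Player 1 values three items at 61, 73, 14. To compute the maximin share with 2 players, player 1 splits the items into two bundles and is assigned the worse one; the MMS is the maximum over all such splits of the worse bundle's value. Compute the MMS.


Step 1: Item values = 61, 73, 14
Step 2: Enumerate all 2-bundle partitions and take the smaller bundle:
  Partition 1: {61} vs {73,14} -> bundles 61, 87; min = 61
  Partition 2: {73} vs {61,14} -> bundles 73, 75; min = 73
  Partition 3: {14} vs {61,73} -> bundles 14, 134; min = 14
Step 3: MMS = max(61, 73, 14) = 73

73


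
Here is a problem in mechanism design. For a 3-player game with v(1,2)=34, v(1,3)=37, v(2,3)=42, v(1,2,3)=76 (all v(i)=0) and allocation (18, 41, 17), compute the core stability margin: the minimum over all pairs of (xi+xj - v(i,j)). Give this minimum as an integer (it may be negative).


Step 1: Slack for coalition (1,2): x1+x2 - v12 = 59 - 34 = 25
Step 2: Slack for coalition (1,3): x1+x3 - v13 = 35 - 37 = -2
Step 3: Slack for coalition (2,3): x2+x3 - v23 = 58 - 42 = 16
Step 4: Minimum slack = min(25, -2, 16) = -2, attained by (1,3); coalition (1,3) can block (slack < 0), so the allocation is not in the core

-2


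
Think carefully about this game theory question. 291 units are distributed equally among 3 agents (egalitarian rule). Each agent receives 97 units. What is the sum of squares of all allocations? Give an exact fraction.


Step 1: Each agent's share = 291/3 = 97
Step 2: Square of each share = (97)^2 = 9409
Step 3: Sum of squares = 3 * 9409 = 28227

28227


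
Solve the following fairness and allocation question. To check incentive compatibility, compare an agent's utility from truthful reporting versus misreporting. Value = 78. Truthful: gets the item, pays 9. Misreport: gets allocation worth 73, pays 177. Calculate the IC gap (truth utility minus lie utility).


Step 1: U(truth) = value - payment = 78 - 9 = 69
Step 2: U(lie) = allocation - payment = 73 - 177 = -104
Step 3: IC gap = 69 - (-104) = 173

173


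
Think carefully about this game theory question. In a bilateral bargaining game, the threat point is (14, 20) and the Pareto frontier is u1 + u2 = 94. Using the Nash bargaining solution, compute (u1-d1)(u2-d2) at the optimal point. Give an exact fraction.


Step 1: The Nash solution splits surplus symmetrically above the disagreement point
Step 2: u1 = (total + d1 - d2)/2 = (94 + 14 - 20)/2 = 44
Step 3: u2 = (total - d1 + d2)/2 = (94 - 14 + 20)/2 = 50
Step 4: Nash product = (44 - 14) * (50 - 20)
Step 5: = 30 * 30 = 900

900


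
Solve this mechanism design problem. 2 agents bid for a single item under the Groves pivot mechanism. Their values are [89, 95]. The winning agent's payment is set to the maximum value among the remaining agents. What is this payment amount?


Step 1: The efficient winner is agent 1 with value 95
Step 2: Other agents' values: [89]
Step 3: Pivot payment = max(others) = 89
Step 4: The winner pays 89

89


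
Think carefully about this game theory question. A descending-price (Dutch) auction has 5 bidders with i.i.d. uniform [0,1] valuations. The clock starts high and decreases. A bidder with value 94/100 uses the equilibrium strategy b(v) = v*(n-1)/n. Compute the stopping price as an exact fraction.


Step 1: Dutch auctions are strategically equivalent to first-price auctions
Step 2: The equilibrium bid is b(v) = v*(n-1)/n
Step 3: b = 47/50 * 4/5
Step 4: b = 94/125

94/125


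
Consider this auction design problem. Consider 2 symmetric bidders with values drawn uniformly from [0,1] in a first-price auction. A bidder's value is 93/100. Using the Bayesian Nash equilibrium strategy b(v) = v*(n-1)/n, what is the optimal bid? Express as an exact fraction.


Step 1: The symmetric BNE bidding function is b(v) = v * (n-1) / n
Step 2: Substitute v = 93/100 and n = 2
Step 3: b = 93/100 * 1/2
Step 4: b = 93/200

93/200


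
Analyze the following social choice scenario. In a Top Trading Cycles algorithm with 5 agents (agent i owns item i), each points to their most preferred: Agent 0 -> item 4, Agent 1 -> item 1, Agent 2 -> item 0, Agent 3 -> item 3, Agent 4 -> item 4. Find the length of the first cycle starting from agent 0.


Step 1: Trace the pointer graph from agent 0: 0 -> 4 -> 4
Step 2: A cycle is detected when we revisit agent 4
Step 3: The cycle is: 4 -> 4
Step 4: Cycle length = 1

1


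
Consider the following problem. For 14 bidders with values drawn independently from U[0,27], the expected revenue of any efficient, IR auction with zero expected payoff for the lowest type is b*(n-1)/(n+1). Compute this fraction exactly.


Step 1: By Revenue Equivalence, expected revenue = b*(n-1)/(n+1)
Step 2: Substituting n = 14, b = 27
Step 3: Revenue = 27*(14-1)/(14+1) = 27*13/15
Step 4: Revenue = 351/15 = 117/5

117/5


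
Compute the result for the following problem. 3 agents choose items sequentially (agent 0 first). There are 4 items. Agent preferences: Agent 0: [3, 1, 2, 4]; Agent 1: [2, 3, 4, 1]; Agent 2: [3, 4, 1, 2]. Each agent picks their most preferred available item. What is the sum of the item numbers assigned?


Step 1: Agent 0 picks item 3
Step 2: Agent 1 picks item 2
Step 3: Agent 2 picks item 4
Step 4: Sum = 3 + 2 + 4 = 9

9


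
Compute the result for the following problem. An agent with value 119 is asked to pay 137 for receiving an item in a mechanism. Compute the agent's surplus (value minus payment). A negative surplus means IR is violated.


Step 1: Surplus = value - payment = 119 - 137 = -18
Step 2: IR is violated (surplus < 0)

-18


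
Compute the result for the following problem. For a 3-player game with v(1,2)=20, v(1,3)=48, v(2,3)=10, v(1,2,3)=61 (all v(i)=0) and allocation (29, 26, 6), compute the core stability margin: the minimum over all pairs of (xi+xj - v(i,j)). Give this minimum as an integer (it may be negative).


Step 1: Slack for coalition (1,2): x1+x2 - v12 = 55 - 20 = 35
Step 2: Slack for coalition (1,3): x1+x3 - v13 = 35 - 48 = -13
Step 3: Slack for coalition (2,3): x2+x3 - v23 = 32 - 10 = 22
Step 4: Minimum slack = min(35, -13, 22) = -13, attained by (1,3); coalition (1,3) can block (slack < 0), so the allocation is not in the core

-13


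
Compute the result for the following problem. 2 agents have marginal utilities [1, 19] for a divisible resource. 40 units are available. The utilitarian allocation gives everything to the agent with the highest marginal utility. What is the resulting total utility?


Step 1: The marginal utilities are [1, 19]
Step 2: The highest marginal utility is 19
Step 3: All 40 units go to that agent
Step 4: Total utility = 19 * 40 = 760

760


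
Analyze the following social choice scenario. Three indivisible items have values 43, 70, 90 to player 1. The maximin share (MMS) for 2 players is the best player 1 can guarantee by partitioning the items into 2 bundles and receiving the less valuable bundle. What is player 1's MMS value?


Step 1: Item values = 43, 70, 90
Step 2: Enumerate all 2-bundle partitions and take the smaller bundle:
  Partition 1: {43} vs {70,90} -> bundles 43, 160; min = 43
  Partition 2: {70} vs {43,90} -> bundles 70, 133; min = 70
  Partition 3: {90} vs {43,70} -> bundles 90, 113; min = 90
Step 3: MMS = max(43, 70, 90) = 90

90


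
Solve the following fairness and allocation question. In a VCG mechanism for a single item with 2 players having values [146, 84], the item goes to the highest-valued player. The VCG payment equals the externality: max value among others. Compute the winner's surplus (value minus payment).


Step 1: The winner is the agent with the highest value: agent 0 with value 146
Step 2: Values of other agents: [84]
Step 3: VCG payment = max of others' values = 84
Step 4: Surplus = 146 - 84 = 62

62


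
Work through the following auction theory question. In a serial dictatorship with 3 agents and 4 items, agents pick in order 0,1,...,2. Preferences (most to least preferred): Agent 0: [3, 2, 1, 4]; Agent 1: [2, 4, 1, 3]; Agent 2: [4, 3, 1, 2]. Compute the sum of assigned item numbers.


Step 1: Agent 0 picks item 3
Step 2: Agent 1 picks item 2
Step 3: Agent 2 picks item 4
Step 4: Sum = 3 + 2 + 4 = 9

9


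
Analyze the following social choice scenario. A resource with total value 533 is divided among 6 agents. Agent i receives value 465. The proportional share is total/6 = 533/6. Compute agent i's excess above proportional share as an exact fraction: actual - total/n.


Step 1: Proportional share = 533/6
Step 2: Agent's actual allocation = 465
Step 3: Excess = 465 - 533/6 = 2257/6

2257/6


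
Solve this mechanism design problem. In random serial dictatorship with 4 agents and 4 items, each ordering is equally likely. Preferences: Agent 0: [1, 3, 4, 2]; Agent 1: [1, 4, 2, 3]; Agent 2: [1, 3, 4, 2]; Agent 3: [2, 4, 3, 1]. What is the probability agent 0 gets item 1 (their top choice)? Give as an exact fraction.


Step 1: Agent 0 wants item 1
Step 2: There are 24 possible orderings of agents
Step 3: In 8 orderings, agent 0 gets item 1
Step 4: Probability = 8/24 = 1/3

1/3


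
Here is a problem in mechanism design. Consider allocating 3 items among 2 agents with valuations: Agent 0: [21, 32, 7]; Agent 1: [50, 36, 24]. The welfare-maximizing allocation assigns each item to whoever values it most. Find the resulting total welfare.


Step 1: For each item, find the maximum value among all agents.
Step 2: Item 0 -> Agent 1 (value 50)
Step 3: Item 1 -> Agent 1 (value 36)
Step 4: Item 2 -> Agent 1 (value 24)
Step 5: Total welfare = 50 + 36 + 24 = 110

110


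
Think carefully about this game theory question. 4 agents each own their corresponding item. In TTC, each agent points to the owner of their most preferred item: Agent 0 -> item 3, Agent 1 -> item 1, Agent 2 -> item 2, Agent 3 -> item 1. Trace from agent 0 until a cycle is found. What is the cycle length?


Step 1: Trace the pointer graph from agent 0: 0 -> 3 -> 1 -> 1
Step 2: A cycle is detected when we revisit agent 1
Step 3: The cycle is: 1 -> 1
Step 4: Cycle length = 1

1


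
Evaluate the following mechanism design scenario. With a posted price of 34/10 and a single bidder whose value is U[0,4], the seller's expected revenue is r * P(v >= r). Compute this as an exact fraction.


Step 1: Posted price r = 17/5, value support [0,4]
Step 2: P(v >= r) = (4 - 17/5)/4 = 3/20
Step 3: Expected revenue = r * P(v >= r) = 17/5 * 3/20
Step 4: Revenue = 51/100

51/100


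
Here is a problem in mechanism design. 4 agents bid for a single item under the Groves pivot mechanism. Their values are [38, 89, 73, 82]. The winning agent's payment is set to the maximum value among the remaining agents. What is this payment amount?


Step 1: The efficient winner is agent 1 with value 89
Step 2: Other agents' values: [38, 73, 82]
Step 3: Pivot payment = max(others) = 82
Step 4: The winner pays 82

82


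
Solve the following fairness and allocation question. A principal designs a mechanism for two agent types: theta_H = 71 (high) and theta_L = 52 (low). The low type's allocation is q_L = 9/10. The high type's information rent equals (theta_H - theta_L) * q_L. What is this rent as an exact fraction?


Step 1: theta_H - theta_L = 71 - 52 = 19
Step 2: Information rent = (theta_H - theta_L) * q_L
Step 3: = 19 * 9/10
Step 4: = 171/10

171/10


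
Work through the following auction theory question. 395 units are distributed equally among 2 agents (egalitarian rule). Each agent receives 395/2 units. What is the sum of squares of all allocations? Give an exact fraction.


Step 1: Each agent's share = 395/2
Step 2: Square of each share = (395/2)^2 = 156025/4
Step 3: Sum of squares = 2 * 156025/4 = 156025/2

156025/2


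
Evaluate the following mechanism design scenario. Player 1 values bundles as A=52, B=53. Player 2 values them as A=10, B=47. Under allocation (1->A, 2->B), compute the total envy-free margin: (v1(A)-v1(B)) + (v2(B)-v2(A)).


Step 1: Player 1's margin = v1(A) - v1(B) = 52 - 53 = -1
Step 2: Player 2's margin = v2(B) - v2(A) = 47 - 10 = 37
Step 3: Total margin = -1 + 37 = 36

36


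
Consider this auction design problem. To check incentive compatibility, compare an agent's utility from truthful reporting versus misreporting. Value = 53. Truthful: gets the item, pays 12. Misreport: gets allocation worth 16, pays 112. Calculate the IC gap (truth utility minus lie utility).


Step 1: U(truth) = value - payment = 53 - 12 = 41
Step 2: U(lie) = allocation - payment = 16 - 112 = -96
Step 3: IC gap = 41 - (-96) = 137

137


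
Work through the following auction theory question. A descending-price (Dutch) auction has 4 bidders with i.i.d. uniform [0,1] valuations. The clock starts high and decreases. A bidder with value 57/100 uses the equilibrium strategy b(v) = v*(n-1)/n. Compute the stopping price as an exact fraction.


Step 1: Dutch auctions are strategically equivalent to first-price auctions
Step 2: The equilibrium bid is b(v) = v*(n-1)/n
Step 3: b = 57/100 * 3/4
Step 4: b = 171/400

171/400


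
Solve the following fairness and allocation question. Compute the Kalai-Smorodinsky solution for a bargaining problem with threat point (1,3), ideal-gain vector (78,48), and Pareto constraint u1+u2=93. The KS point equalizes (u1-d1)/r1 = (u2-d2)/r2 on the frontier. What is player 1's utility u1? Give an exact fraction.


Step 1: At the KS point, (u1-d1)/r1 = (u2-d2)/r2 = t and u1+u2 = 93
Step 2: u1 = d1 + r1*t and u2 = d2 + r2*t, so (d1 + r1*t) + (d2 + r2*t) = 93
Step 3: t = (93 - 1 - 3)/(78 + 48) = 89/126
Step 4: u1 = d1 + r1*t = 1 + 78 * 89/126 = 1178/21
Step 5: (Check: u2 = d2 + r2*t = 775/21; u1+u2 = 1178/21 + 775/21 = 93, on the frontier.)

1178/21


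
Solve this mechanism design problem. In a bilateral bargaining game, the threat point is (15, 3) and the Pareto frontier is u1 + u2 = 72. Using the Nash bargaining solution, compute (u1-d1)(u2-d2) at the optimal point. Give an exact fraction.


Step 1: The Nash solution splits surplus symmetrically above the disagreement point
Step 2: u1 = (total + d1 - d2)/2 = (72 + 15 - 3)/2 = 42
Step 3: u2 = (total - d1 + d2)/2 = (72 - 15 + 3)/2 = 30
Step 4: Nash product = (42 - 15) * (30 - 3)
Step 5: = 27 * 27 = 729

729


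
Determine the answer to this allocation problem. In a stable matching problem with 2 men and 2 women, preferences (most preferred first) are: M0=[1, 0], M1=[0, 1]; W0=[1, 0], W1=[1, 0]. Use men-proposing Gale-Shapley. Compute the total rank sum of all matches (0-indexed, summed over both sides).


Step 1: Run Gale-Shapley (men propose, women hold best offer):
  M0 proposes to W1; she accepts
  M1 proposes to W0; she accepts
Step 2: Final matching: W0-M1, W1-M0
Step 3: 0-indexed ranks (man's rank of his match, then woman's): 0 + 0 + 0 + 1
Step 4: Total rank sum = 1

1


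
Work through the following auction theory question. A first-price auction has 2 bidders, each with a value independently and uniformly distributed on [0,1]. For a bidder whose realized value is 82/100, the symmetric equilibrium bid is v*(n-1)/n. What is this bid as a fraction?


Step 1: The symmetric BNE bidding function is b(v) = v * (n-1) / n
Step 2: Substitute v = 41/50 and n = 2
Step 3: b = 41/50 * 1/2
Step 4: b = 41/100

41/100


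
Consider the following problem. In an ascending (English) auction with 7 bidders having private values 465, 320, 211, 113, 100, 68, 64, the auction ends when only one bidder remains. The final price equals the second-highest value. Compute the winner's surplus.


Step 1: Identify the highest value: 465
Step 2: Identify the second-highest value: 320
Step 3: The final price = second-highest value = 320
Step 4: Surplus = 465 - 320 = 145

145


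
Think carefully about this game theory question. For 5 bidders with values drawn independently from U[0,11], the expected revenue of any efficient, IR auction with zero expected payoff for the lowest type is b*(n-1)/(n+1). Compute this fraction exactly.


Step 1: By Revenue Equivalence, expected revenue = b*(n-1)/(n+1)
Step 2: Substituting n = 5, b = 11
Step 3: Revenue = 11*(5-1)/(5+1) = 11*4/6
Step 4: Revenue = 44/6 = 22/3

22/3


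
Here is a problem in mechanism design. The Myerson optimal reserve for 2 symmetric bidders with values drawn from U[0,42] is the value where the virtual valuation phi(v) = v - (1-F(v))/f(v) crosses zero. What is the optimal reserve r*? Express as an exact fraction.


Step 1: For U[0,42], F(v) = v/42 and f(v) = 1/42
Step 2: phi(v) = v - (1 - v/42)/(1/42) = v - (42 - v) = 2v - 42
Step 3: Set phi(r*) = 0: 2r* - 42 = 0
Step 4: r* = 42/2 = 21 (the number of bidders n = 2 does not enter)

21


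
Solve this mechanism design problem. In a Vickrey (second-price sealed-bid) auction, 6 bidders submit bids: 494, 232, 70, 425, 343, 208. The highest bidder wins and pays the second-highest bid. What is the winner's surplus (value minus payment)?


Step 1: Sort bids in descending order: 494, 425, 343, 232, 208, 70
Step 2: The winning bid is the highest: 494
Step 3: The payment equals the second-highest bid: 425
Step 4: Surplus = winner's bid - payment = 494 - 425 = 69

69


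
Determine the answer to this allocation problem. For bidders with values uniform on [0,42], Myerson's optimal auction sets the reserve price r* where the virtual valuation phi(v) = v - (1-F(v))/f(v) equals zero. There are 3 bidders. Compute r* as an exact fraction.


Step 1: For U[0,42], F(v) = v/42 and f(v) = 1/42
Step 2: phi(v) = v - (1 - v/42)/(1/42) = v - (42 - v) = 2v - 42
Step 3: Set phi(r*) = 0: 2r* - 42 = 0
Step 4: r* = 42/2 = 21 (the number of bidders n = 3 does not enter)

21


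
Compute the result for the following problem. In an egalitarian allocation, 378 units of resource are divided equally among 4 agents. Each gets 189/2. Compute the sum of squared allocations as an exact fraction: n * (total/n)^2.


Step 1: Each agent's share = 378/4 = 189/2
Step 2: Square of each share = (189/2)^2 = 35721/4
Step 3: Sum of squares = 4 * 35721/4 = 35721

35721


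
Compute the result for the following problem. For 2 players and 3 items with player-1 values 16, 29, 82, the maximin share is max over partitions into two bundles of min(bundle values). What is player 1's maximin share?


Step 1: Item values = 16, 29, 82
Step 2: Enumerate all 2-bundle partitions and take the smaller bundle:
  Partition 1: {16} vs {29,82} -> bundles 16, 111; min = 16
  Partition 2: {29} vs {16,82} -> bundles 29, 98; min = 29
  Partition 3: {82} vs {16,29} -> bundles 82, 45; min = 45
Step 3: MMS = max(16, 29, 45) = 45

45


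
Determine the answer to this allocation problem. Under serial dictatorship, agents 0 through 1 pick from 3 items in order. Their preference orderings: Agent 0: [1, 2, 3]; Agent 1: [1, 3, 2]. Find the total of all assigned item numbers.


Step 1: Agent 0 picks item 1
Step 2: Agent 1 picks item 3
Step 3: Sum = 1 + 3 = 4

4


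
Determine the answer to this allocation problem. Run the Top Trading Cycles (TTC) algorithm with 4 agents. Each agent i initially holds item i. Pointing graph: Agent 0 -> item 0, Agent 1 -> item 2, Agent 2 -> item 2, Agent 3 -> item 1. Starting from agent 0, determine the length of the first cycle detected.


Step 1: Trace the pointer graph from agent 0: 0 -> 0
Step 2: A cycle is detected when we revisit agent 0
Step 3: The cycle is: 0 -> 0
Step 4: Cycle length = 1

1


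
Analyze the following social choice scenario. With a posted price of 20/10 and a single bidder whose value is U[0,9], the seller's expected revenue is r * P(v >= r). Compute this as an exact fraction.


Step 1: Posted price r = 2, value support [0,9]
Step 2: P(v >= r) = (9 - 2)/9 = 7/9
Step 3: Expected revenue = r * P(v >= r) = 2 * 7/9
Step 4: Revenue = 14/9

14/9


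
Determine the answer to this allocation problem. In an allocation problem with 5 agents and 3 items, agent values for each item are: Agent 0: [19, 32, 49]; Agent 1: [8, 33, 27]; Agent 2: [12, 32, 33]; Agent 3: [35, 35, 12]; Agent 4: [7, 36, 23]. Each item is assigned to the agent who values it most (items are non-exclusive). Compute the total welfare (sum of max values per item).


Step 1: For each item, find the maximum value among all agents.
Step 2: Item 0 -> Agent 3 (value 35)
Step 3: Item 1 -> Agent 4 (value 36)
Step 4: Item 2 -> Agent 0 (value 49)
Step 5: Total welfare = 35 + 36 + 49 = 120

120


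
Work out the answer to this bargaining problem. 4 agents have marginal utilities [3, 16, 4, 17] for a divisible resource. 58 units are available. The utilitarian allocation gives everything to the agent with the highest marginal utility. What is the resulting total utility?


Step 1: The marginal utilities are [3, 16, 4, 17]
Step 2: The highest marginal utility is 17
Step 3: All 58 units go to that agent
Step 4: Total utility = 17 * 58 = 986

986


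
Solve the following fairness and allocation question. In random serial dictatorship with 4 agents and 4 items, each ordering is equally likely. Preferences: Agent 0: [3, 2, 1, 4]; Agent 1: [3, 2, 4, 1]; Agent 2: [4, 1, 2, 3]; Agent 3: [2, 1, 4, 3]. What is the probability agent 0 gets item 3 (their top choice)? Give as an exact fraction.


Step 1: Agent 0 wants item 3
Step 2: There are 24 possible orderings of agents
Step 3: In 12 orderings, agent 0 gets item 3
Step 4: Probability = 12/24 = 1/2

1/2


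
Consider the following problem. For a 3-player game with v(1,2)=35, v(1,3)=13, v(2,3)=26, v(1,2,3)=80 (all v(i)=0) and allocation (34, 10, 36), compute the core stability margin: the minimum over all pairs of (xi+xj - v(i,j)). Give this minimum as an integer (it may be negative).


Step 1: Slack for coalition (1,2): x1+x2 - v12 = 44 - 35 = 9
Step 2: Slack for coalition (1,3): x1+x3 - v13 = 70 - 13 = 57
Step 3: Slack for coalition (2,3): x2+x3 - v23 = 46 - 26 = 20
Step 4: Minimum slack = min(9, 57, 20) = 9, attained by (1,2); no pair can gain by deviating, so the allocation is in the core

9


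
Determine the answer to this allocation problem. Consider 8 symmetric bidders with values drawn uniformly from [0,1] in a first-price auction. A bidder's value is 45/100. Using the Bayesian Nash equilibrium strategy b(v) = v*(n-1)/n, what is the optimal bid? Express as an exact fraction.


Step 1: The symmetric BNE bidding function is b(v) = v * (n-1) / n
Step 2: Substitute v = 9/20 and n = 8
Step 3: b = 9/20 * 7/8
Step 4: b = 63/160

63/160


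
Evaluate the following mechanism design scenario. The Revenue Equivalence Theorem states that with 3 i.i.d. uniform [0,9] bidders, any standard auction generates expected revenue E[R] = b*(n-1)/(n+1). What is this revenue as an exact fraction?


Step 1: By Revenue Equivalence, expected revenue = b*(n-1)/(n+1)
Step 2: Substituting n = 3, b = 9
Step 3: Revenue = 9*(3-1)/(3+1) = 9*2/4
Step 4: Revenue = 18/4 = 9/2

9/2


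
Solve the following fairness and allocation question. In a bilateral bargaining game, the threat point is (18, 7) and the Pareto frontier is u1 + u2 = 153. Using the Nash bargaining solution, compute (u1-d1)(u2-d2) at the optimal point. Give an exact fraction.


Step 1: The Nash solution splits surplus symmetrically above the disagreement point
Step 2: u1 = (total + d1 - d2)/2 = (153 + 18 - 7)/2 = 82
Step 3: u2 = (total - d1 + d2)/2 = (153 - 18 + 7)/2 = 71
Step 4: Nash product = (82 - 18) * (71 - 7)
Step 5: = 64 * 64 = 4096

4096


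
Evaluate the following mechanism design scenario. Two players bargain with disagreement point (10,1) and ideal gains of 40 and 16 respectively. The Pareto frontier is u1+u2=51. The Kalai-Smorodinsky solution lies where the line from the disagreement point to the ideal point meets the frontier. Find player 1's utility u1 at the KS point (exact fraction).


Step 1: At the KS point, (u1-d1)/r1 = (u2-d2)/r2 = t and u1+u2 = 51
Step 2: u1 = d1 + r1*t and u2 = d2 + r2*t, so (d1 + r1*t) + (d2 + r2*t) = 51
Step 3: t = (51 - 10 - 1)/(40 + 16) = 40/56 = 5/7
Step 4: u1 = d1 + r1*t = 10 + 40 * 5/7 = 270/7
Step 5: (Check: u2 = d2 + r2*t = 87/7; u1+u2 = 270/7 + 87/7 = 51, on the frontier.)

270/7


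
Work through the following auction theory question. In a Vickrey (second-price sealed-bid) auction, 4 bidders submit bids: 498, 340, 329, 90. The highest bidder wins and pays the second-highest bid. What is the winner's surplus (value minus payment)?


Step 1: Sort bids in descending order: 498, 340, 329, 90
Step 2: The winning bid is the highest: 498
Step 3: The payment equals the second-highest bid: 340
Step 4: Surplus = winner's bid - payment = 498 - 340 = 158

158


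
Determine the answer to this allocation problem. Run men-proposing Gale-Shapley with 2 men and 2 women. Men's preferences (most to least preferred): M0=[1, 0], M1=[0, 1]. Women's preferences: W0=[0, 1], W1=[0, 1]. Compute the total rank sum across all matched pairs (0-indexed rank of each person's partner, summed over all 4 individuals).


Step 1: Run Gale-Shapley (men propose, women hold best offer):
  M0 proposes to W1; she accepts
  M1 proposes to W0; she accepts
Step 2: Final matching: W0-M1, W1-M0
Step 3: 0-indexed ranks (man's rank of his match, then woman's): 0 + 1 + 0 + 0
Step 4: Total rank sum = 1

1


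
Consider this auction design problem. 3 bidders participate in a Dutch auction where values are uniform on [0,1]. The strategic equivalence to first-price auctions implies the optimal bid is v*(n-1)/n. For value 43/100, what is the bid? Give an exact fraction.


Step 1: Dutch auctions are strategically equivalent to first-price auctions
Step 2: The equilibrium bid is b(v) = v*(n-1)/n
Step 3: b = 43/100 * 2/3
Step 4: b = 43/150

43/150


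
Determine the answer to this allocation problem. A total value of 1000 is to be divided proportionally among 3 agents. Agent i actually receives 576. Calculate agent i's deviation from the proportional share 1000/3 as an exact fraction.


Step 1: Proportional share = 1000/3
Step 2: Agent's actual allocation = 576
Step 3: Excess = 576 - 1000/3 = 728/3

728/3


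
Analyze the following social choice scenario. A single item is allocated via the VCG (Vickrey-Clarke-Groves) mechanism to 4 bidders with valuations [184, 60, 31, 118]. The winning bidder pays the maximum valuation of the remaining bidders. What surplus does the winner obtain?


Step 1: The winner is the agent with the highest value: agent 0 with value 184
Step 2: Values of other agents: [60, 31, 118]
Step 3: VCG payment = max of others' values = 118
Step 4: Surplus = 184 - 118 = 66

66


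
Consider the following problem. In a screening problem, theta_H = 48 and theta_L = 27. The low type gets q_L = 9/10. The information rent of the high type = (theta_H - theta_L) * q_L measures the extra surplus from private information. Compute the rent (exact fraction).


Step 1: theta_H - theta_L = 48 - 27 = 21
Step 2: Information rent = (theta_H - theta_L) * q_L
Step 3: = 21 * 9/10
Step 4: = 189/10

189/10


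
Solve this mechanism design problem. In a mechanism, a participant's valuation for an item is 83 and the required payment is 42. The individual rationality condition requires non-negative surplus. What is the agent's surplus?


Step 1: Surplus = value - payment = 83 - 42 = 41
Step 2: IR is satisfied (surplus >= 0)

41


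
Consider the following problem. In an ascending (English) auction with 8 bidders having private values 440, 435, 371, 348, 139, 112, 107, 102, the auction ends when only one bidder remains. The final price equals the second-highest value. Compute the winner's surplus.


Step 1: Identify the highest value: 440
Step 2: Identify the second-highest value: 435
Step 3: The final price = second-highest value = 435
Step 4: Surplus = 440 - 435 = 5

5


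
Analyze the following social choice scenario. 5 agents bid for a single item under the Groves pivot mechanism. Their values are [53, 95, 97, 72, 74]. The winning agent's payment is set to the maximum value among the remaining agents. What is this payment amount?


Step 1: The efficient winner is agent 2 with value 97
Step 2: Other agents' values: [53, 95, 72, 74]
Step 3: Pivot payment = max(others) = 95
Step 4: The winner pays 95

95


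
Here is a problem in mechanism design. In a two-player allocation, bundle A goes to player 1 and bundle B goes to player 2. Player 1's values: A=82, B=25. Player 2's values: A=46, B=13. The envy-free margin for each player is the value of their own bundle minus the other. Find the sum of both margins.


Step 1: Player 1's margin = v1(A) - v1(B) = 82 - 25 = 57
Step 2: Player 2's margin = v2(B) - v2(A) = 13 - 46 = -33
Step 3: Total margin = 57 + -33 = 24

24


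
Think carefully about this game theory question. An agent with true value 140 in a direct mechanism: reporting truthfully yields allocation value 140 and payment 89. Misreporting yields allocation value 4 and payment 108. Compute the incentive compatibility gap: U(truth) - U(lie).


Step 1: U(truth) = value - payment = 140 - 89 = 51
Step 2: U(lie) = allocation - payment = 4 - 108 = -104
Step 3: IC gap = 51 - (-104) = 155

155


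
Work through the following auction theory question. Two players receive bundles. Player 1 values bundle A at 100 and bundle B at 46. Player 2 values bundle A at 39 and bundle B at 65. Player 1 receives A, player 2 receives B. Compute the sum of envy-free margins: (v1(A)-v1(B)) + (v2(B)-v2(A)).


Step 1: Player 1's margin = v1(A) - v1(B) = 100 - 46 = 54
Step 2: Player 2's margin = v2(B) - v2(A) = 65 - 39 = 26
Step 3: Total margin = 54 + 26 = 80

80
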